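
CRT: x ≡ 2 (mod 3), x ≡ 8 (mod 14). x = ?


M = 3*14 = 42
M1 = M/3 = 14, M2 = M/14 = 3
M1^(-1) mod 3 = 2, M2^(-1) mod 14 = 5
x = 2*14*2 + 8*3*5 = 176
176 mod 42 = 8
Check: 8 mod 3 = 2 ✓, 8 mod 14 = 8 ✓

x ≡ 8 (mod 42)


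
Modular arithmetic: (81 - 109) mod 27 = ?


81 - 109 = -28
-28 mod 27 = 26


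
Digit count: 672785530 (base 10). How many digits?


672785530 has 9 digits in base 10
floor(log10(672785530)) + 1 = floor(8.8279) + 1 = 9

9 digits (base 10)


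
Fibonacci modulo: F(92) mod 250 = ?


F(k) mod 250 for k=1..92:
1, 1, 2, 3, 5, 8, 13, 21, 34, 55, 89, 144, 233, 127, 110, 237, 97, 84, 181, 15, 196, 211, 157, 118, 25, 143, 168, 61, 229, 40, 19, 59, 78, 137, 215, 102, 67, 169, 236, 155, 141, 46, 187, 233, 170, 153, 73, 226, 49, 25, 74, 99, 173, 22, 195, 217, 162, 129, 41, 170, 211, 131, 92, 223, 65, 38, 103, 141, 244, 135, 129, 14, 143, 157, 50, 207, 7, 214, 221, 185, 156, 91, 247, 88, 85, 173, 8, 181, 189, 120, 59, 179
F(92) mod 250 = 179


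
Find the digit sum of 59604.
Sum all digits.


5 + 9 + 6 + 0 + 4 = 24


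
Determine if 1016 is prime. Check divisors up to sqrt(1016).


1016 / 2 = 508 (exact division)
1016 is NOT prime.

No, 1016 is not prime


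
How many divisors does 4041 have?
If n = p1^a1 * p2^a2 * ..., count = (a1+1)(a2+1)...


4041 = 3^2 × 449^1
d(4041) = (2+1) × (1+1) = 6

6 divisors


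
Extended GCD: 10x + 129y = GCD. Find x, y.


Tabular extended Euclidean (each row: r = 10*s + 129*t):
r=10, s=1, t=0
r=129, s=0, t=1
q=0: r=10, s=1, t=0   [10*(1) + 129*(0) = 10]
q=12: r=9, s=-12, t=1   [10*(-12) + 129*(1) = 9]
q=1: r=1, s=13, t=-1   [10*(13) + 129*(-1) = 1]
q=9: r=0, s=-129, t=10   [10*(-129) + 129*(10) = 0]
GCD = 1; from the row with r=1: x=13, y=-1
Check: 10*(13) + 129*(-1) = 130 - 129 = 1

GCD = 1, x = 13, y = -1


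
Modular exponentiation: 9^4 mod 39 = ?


9^1 mod 39 = 9
9^2 mod 39 = 3
9^3 mod 39 = 27
9^4 mod 39 = 9


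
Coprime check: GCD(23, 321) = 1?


Euclidean algorithm:
321 = 13 * 23 + 22
23 = 1 * 22 + 1
22 = 22 * 1 + 0
GCD(23, 321) = 1

Yes, coprime (GCD = 1)


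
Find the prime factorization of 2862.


2862 / 2 = 1431
1431 / 3 = 477
477 / 3 = 159
159 / 3 = 53
53 / 53 = 1
2862 = 2 × 3^3 × 53


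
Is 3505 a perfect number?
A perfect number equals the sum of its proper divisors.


Proper divisors of 3505: 1, 5, 701
Sum = 1 + 5 + 701 = 707

No, 3505 is not perfect (707 ≠ 3505)


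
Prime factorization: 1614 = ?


1614 / 2 = 807
807 / 3 = 269
269 / 269 = 1
1614 = 2 × 3 × 269


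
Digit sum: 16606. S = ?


1 + 6 + 6 + 0 + 6 = 19


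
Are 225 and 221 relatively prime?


Euclidean algorithm:
225 = 1 * 221 + 4
221 = 55 * 4 + 1
4 = 4 * 1 + 0
GCD(225, 221) = 1

Yes, coprime (GCD = 1)


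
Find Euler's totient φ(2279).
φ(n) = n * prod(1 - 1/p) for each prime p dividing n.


2279 = 43 × 53
Prime factors: 43, 53
φ(2279) = 2279 × (1-1/43) × (1-1/53)
= 2279 × 42/43 × 52/53 = 2184

φ(2279) = 2184


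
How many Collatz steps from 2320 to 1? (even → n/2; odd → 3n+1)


2320 → 1160 → 580 → 290 → 145 → 436 → 218 → 109 → 328 → 164 → 82 → 41 → 124 → 62 → 31 → 94 → 47 → 142 → 71 → 214 → 107 → 322 → 161 → 484 → 242 → 121 → 364 → 182 → 91 → 274 → 137 → 412 → 206 → 103 → 310 → 155 → 466 → 233 → 700 → 350 → 175 → 526 → 263 → 790 → 395 → 1186 → 593 → 1780 → 890 → 445 → 1336 → 668 → 334 → 167 → 502 → 251 → 754 → 377 → 1132 → 566 → 283 → 850 → 425 → 1276 → 638 → 319 → 958 → 479 → 1438 → 719 → 2158 → 1079 → 3238 → 1619 → 4858 → 2429 → 7288 → 3644 → 1822 → 911 → 2734 → 1367 → 4102 → 2051 → 6154 → 3077 → 9232 → 4616 → 2308 → 1154 → 577 → 1732 → 866 → 433 → 1300 → 650 → 325 → 976 → 488 → 244 → 122 → 61 → 184 → 92 → 46 → 23 → 70 → 35 → 106 → 53 → 160 → 80 → 40 → 20 → 10 → 5 → 16 → 8 → 4 → 2 → 1
Total steps = 120

120 steps


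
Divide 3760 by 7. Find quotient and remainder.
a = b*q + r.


3760 = 7 * 537 + 1
Check: 3759 + 1 = 3760

q = 537, r = 1


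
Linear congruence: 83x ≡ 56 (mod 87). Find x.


GCD(83, 87) = 1, unique solution
a^(-1) mod 87 = 65
x = 65 * 56 mod 87 = 73

x ≡ 73 (mod 87)


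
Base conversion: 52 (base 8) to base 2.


52 (base 8) = 42 (decimal)
42 (decimal) = 101010 (base 2)


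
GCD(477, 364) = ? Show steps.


477 = 1 * 364 + 113
364 = 3 * 113 + 25
113 = 4 * 25 + 13
25 = 1 * 13 + 12
13 = 1 * 12 + 1
12 = 12 * 1 + 0
GCD = 1


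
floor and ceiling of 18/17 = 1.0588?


18/17 = 1.0588
floor = 1
ceil = 2

floor = 1, ceil = 2


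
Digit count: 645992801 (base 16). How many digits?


645992801 in base 16 = 26811161
Number of digits = 8

8 digits (base 16)


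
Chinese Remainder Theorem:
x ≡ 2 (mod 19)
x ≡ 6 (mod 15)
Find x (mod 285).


M = 19*15 = 285
M1 = M/19 = 15, M2 = M/15 = 19
M1^(-1) mod 19 = 14, M2^(-1) mod 15 = 4
x = 2*15*14 + 6*19*4 = 876
876 mod 285 = 21
Check: 21 mod 19 = 2 ✓, 21 mod 15 = 6 ✓

x ≡ 21 (mod 285)


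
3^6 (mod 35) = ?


3^1 mod 35 = 3
3^2 mod 35 = 9
3^3 mod 35 = 27
3^4 mod 35 = 11
3^5 mod 35 = 33
3^6 mod 35 = 29


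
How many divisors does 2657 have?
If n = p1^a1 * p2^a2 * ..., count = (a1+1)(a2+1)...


2657 = 2657^1
d(2657) = (1+1) = 2

2 divisors


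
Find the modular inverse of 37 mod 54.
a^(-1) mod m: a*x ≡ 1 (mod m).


Use the extended Euclidean algorithm on (54, 37); each row r = 54*s + 37*t:
r=54, s=1, t=0
r=37, s=0, t=1
q=1: r=17, s=1, t=-1   [54*(1) + 37*(-1) = 17]
q=2: r=3, s=-2, t=3   [54*(-2) + 37*(3) = 3]
q=5: r=2, s=11, t=-16   [54*(11) + 37*(-16) = 2]
q=1: r=1, s=-13, t=19   [54*(-13) + 37*(19) = 1]
q=2: r=0, s=37, t=-54   [54*(37) + 37*(-54) = 0]
GCD = 1 with t = 19, so 37*(19) ≡ 1 (mod 54)
Inverse = 19 mod 54 = 19
Check: 37 * 19 = 703 ≡ 1 (mod 54)

37^(-1) ≡ 19 (mod 54)


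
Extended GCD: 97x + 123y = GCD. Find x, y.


Tabular extended Euclidean (each row: r = 97*s + 123*t):
r=97, s=1, t=0
r=123, s=0, t=1
q=0: r=97, s=1, t=0   [97*(1) + 123*(0) = 97]
q=1: r=26, s=-1, t=1   [97*(-1) + 123*(1) = 26]
q=3: r=19, s=4, t=-3   [97*(4) + 123*(-3) = 19]
q=1: r=7, s=-5, t=4   [97*(-5) + 123*(4) = 7]
q=2: r=5, s=14, t=-11   [97*(14) + 123*(-11) = 5]
q=1: r=2, s=-19, t=15   [97*(-19) + 123*(15) = 2]
q=2: r=1, s=52, t=-41   [97*(52) + 123*(-41) = 1]
q=2: r=0, s=-123, t=97   [97*(-123) + 123*(97) = 0]
GCD = 1; from the row with r=1: x=52, y=-41
Check: 97*(52) + 123*(-41) = 5044 - 5043 = 1

GCD = 1, x = 52, y = -41


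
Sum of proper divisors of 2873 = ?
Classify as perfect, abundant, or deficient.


Proper divisors: 1, 13, 17, 169, 221
Sum = 1 + 13 + 17 + 169 + 221 = 421
421 < 2873 → deficient

s(2873) = 421 (deficient)


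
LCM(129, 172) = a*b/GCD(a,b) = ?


GCD(129, 172) = 43
LCM = 129*172/43 = 22188/43 = 516

LCM = 516


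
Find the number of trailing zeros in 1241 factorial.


floor(1241/5) = 248
floor(1241/25) = 49
floor(1241/125) = 9
floor(1241/625) = 1
Total = 307

307 trailing zeros


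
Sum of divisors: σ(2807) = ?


Divisors of 2807: 1, 7, 401, 2807
Sum = 1 + 7 + 401 + 2807 = 3216

σ(2807) = 3216


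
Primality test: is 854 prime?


854 / 2 = 427 (exact division)
854 is NOT prime.

No, 854 is not prime


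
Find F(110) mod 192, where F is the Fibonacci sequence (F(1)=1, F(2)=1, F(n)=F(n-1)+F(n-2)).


F(k) mod 192 for k=1..110:
1, 1, 2, 3, 5, 8, 13, 21, 34, 55, 89, 144, 41, 185, 34, 27, 61, 88, 149, 45, 2, 47, 49, 96, 145, 49, 2, 51, 53, 104, 157, 69, 34, 103, 137, 48, 185, 41, 34, 75, 109, 184, 101, 93, 2, 95, 97, 0, 97, 97, 2, 99, 101, 8, 109, 117, 34, 151, 185, 144, 137, 89, 34, 123, 157, 88, 53, 141, 2, 143, 145, 96, 49, 145, 2, 147, 149, 104, 61, 165, 34, 7, 41, 48, 89, 137, 34, 171, 13, 184, 5, 189, 2, 191, 1, 0, 1, 1, 2, 3, 5, 8, 13, 21, 34, 55, 89, 144, 41, 185
F(110) mod 192 = 185


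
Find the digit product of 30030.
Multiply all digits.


3 × 0 × 0 × 3 × 0 = 0


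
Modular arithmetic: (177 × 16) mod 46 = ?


177 × 16 = 2832
2832 mod 46 = 26


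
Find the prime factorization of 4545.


4545 / 3 = 1515
1515 / 3 = 505
505 / 5 = 101
101 / 101 = 1
4545 = 3^2 × 5 × 101


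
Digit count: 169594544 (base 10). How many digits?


169594544 has 9 digits in base 10
floor(log10(169594544)) + 1 = floor(8.2294) + 1 = 9

9 digits (base 10)


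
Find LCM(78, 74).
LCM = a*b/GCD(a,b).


GCD(78, 74) = 2
LCM = 78*74/2 = 5772/2 = 2886

LCM = 2886


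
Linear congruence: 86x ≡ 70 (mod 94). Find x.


GCD(86, 94) = 2 divides 70
Divide: 43x ≡ 35 (mod 47)
x ≡ 3 (mod 47)


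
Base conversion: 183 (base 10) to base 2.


183 (base 10) = 183 (decimal)
183 (decimal) = 10110111 (base 2)


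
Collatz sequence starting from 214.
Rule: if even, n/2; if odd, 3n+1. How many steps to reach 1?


214 → 107 → 322 → 161 → 484 → 242 → 121 → 364 → 182 → 91 → 274 → 137 → 412 → 206 → 103 → 310 → 155 → 466 → 233 → 700 → 350 → 175 → 526 → 263 → 790 → 395 → 1186 → 593 → 1780 → 890 → 445 → 1336 → 668 → 334 → 167 → 502 → 251 → 754 → 377 → 1132 → 566 → 283 → 850 → 425 → 1276 → 638 → 319 → 958 → 479 → 1438 → 719 → 2158 → 1079 → 3238 → 1619 → 4858 → 2429 → 7288 → 3644 → 1822 → 911 → 2734 → 1367 → 4102 → 2051 → 6154 → 3077 → 9232 → 4616 → 2308 → 1154 → 577 → 1732 → 866 → 433 → 1300 → 650 → 325 → 976 → 488 → 244 → 122 → 61 → 184 → 92 → 46 → 23 → 70 → 35 → 106 → 53 → 160 → 80 → 40 → 20 → 10 → 5 → 16 → 8 → 4 → 2 → 1
Total steps = 101

101 steps


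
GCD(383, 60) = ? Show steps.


383 = 6 * 60 + 23
60 = 2 * 23 + 14
23 = 1 * 14 + 9
14 = 1 * 9 + 5
9 = 1 * 5 + 4
5 = 1 * 4 + 1
4 = 4 * 1 + 0
GCD = 1


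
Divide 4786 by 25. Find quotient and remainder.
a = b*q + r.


4786 = 25 * 191 + 11
Check: 4775 + 11 = 4786

q = 191, r = 11


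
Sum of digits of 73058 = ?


7 + 3 + 0 + 5 + 8 = 23


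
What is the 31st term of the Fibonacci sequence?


Sequence: 1, 1, 2, 3, 5, 8, 13, 21, 34, 55, 89, 144, 233, 377, 610, 987, 1597, 2584, 4181, 6765, 10946, 17711, 28657, 46368, 75025, 121393, 196418, 317811, 514229, 832040, 1346269
F(31) = 1346269


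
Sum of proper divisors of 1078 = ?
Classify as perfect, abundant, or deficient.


Proper divisors: 1, 2, 7, 11, 14, 22, 49, 77, 98, 154, 539
Sum = 1 + 2 + 7 + 11 + 14 + 22 + 49 + 77 + 98 + 154 + 539 = 974
974 < 1078 → deficient

s(1078) = 974 (deficient)


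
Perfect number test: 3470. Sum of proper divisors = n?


Proper divisors of 3470: 1, 2, 5, 10, 347, 694, 1735
Sum = 1 + 2 + 5 + 10 + 347 + 694 + 1735 = 2794

No, 3470 is not perfect (2794 ≠ 3470)


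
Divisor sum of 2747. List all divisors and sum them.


Divisors of 2747: 1, 41, 67, 2747
Sum = 1 + 41 + 67 + 2747 = 2856

σ(2747) = 2856


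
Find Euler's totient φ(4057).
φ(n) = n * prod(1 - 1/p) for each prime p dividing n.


4057 = 4057
Prime factors: 4057
φ(4057) = 4057 × (1-1/4057)
= 4057 × 4056/4057 = 4056

φ(4057) = 4056


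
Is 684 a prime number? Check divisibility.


684 / 2 = 342 (exact division)
684 is NOT prime.

No, 684 is not prime


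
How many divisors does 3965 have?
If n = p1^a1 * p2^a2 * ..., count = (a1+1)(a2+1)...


3965 = 5^1 × 13^1 × 61^1
d(3965) = (1+1) × (1+1) × (1+1) = 8

8 divisors


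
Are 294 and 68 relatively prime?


Euclidean algorithm:
294 = 4 * 68 + 22
68 = 3 * 22 + 2
22 = 11 * 2 + 0
GCD(294, 68) = 2

No, not coprime (GCD = 2)


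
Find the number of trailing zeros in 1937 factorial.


floor(1937/5) = 387
floor(1937/25) = 77
floor(1937/125) = 15
floor(1937/625) = 3
Total = 482

482 trailing zeros


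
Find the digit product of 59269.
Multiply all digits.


5 × 9 × 2 × 6 × 9 = 4860


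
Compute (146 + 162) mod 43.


146 + 162 = 308
308 mod 43 = 7


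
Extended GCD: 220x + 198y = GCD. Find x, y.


Tabular extended Euclidean (each row: r = 220*s + 198*t):
r=220, s=1, t=0
r=198, s=0, t=1
q=1: r=22, s=1, t=-1   [220*(1) + 198*(-1) = 22]
q=9: r=0, s=-9, t=10   [220*(-9) + 198*(10) = 0]
GCD = 22; from the row with r=22: x=1, y=-1
Check: 220*(1) + 198*(-1) = 220 - 198 = 22

GCD = 22, x = 1, y = -1


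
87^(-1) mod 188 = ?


Use the extended Euclidean algorithm on (188, 87); each row r = 188*s + 87*t:
r=188, s=1, t=0
r=87, s=0, t=1
q=2: r=14, s=1, t=-2   [188*(1) + 87*(-2) = 14]
q=6: r=3, s=-6, t=13   [188*(-6) + 87*(13) = 3]
q=4: r=2, s=25, t=-54   [188*(25) + 87*(-54) = 2]
q=1: r=1, s=-31, t=67   [188*(-31) + 87*(67) = 1]
q=2: r=0, s=87, t=-188   [188*(87) + 87*(-188) = 0]
GCD = 1 with t = 67, so 87*(67) ≡ 1 (mod 188)
Inverse = 67 mod 188 = 67
Check: 87 * 67 = 5829 ≡ 1 (mod 188)

87^(-1) ≡ 67 (mod 188)


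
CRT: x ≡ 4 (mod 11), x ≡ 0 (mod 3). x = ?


M = 11*3 = 33
M1 = M/11 = 3, M2 = M/3 = 11
M1^(-1) mod 11 = 4, M2^(-1) mod 3 = 2
x = 4*3*4 + 0*11*2 = 48
48 mod 33 = 15
Check: 15 mod 11 = 4 ✓, 15 mod 3 = 0 ✓

x ≡ 15 (mod 33)


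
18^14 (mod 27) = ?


18^1 mod 27 = 18
18^2 mod 27 = 0
18^3 mod 27 = 0
18^4 mod 27 = 0
18^5 mod 27 = 0
18^6 mod 27 = 0
18^7 mod 27 = 0
18^8 mod 27 = 0
18^9 mod 27 = 0
18^10 mod 27 = 0
18^11 mod 27 = 0
18^12 mod 27 = 0
18^13 mod 27 = 0
18^14 mod 27 = 0


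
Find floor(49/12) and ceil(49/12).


49/12 = 4.0833
floor = 4
ceil = 5

floor = 4, ceil = 5


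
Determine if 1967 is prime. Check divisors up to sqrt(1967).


1967 / 7 = 281 (exact division)
1967 is NOT prime.

No, 1967 is not prime


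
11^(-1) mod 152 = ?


Use the extended Euclidean algorithm on (152, 11); each row r = 152*s + 11*t:
r=152, s=1, t=0
r=11, s=0, t=1
q=13: r=9, s=1, t=-13   [152*(1) + 11*(-13) = 9]
q=1: r=2, s=-1, t=14   [152*(-1) + 11*(14) = 2]
q=4: r=1, s=5, t=-69   [152*(5) + 11*(-69) = 1]
q=2: r=0, s=-11, t=152   [152*(-11) + 11*(152) = 0]
GCD = 1 with t = -69, so 11*(-69) ≡ 1 (mod 152)
Inverse = -69 mod 152 = 83
Check: 11 * 83 = 913 ≡ 1 (mod 152)

11^(-1) ≡ 83 (mod 152)


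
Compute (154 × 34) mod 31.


154 × 34 = 5236
5236 mod 31 = 28


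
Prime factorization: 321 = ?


321 / 3 = 107
107 / 107 = 1
321 = 3 × 107


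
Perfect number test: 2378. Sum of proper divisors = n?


Proper divisors of 2378: 1, 2, 29, 41, 58, 82, 1189
Sum = 1 + 2 + 29 + 41 + 58 + 82 + 1189 = 1402

No, 2378 is not perfect (1402 ≠ 2378)


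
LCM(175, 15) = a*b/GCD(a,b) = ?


GCD(175, 15) = 5
LCM = 175*15/5 = 2625/5 = 525

LCM = 525


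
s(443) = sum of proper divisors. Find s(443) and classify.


Proper divisors: 1
Sum = 1 = 1
1 < 443 → deficient

s(443) = 1 (deficient)


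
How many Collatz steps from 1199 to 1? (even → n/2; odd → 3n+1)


1199 → 3598 → 1799 → 5398 → 2699 → 8098 → 4049 → 12148 → 6074 → 3037 → 9112 → 4556 → 2278 → 1139 → 3418 → 1709 → 5128 → 2564 → 1282 → 641 → 1924 → 962 → 481 → 1444 → 722 → 361 → 1084 → 542 → 271 → 814 → 407 → 1222 → 611 → 1834 → 917 → 2752 → 1376 → 688 → 344 → 172 → 86 → 43 → 130 → 65 → 196 → 98 → 49 → 148 → 74 → 37 → 112 → 56 → 28 → 14 → 7 → 22 → 11 → 34 → 17 → 52 → 26 → 13 → 40 → 20 → 10 → 5 → 16 → 8 → 4 → 2 → 1
Total steps = 70

70 steps


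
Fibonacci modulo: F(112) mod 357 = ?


F(k) mod 357 for k=1..112:
1, 1, 2, 3, 5, 8, 13, 21, 34, 55, 89, 144, 233, 20, 253, 273, 169, 85, 254, 339, 236, 218, 97, 315, 55, 13, 68, 81, 149, 230, 22, 252, 274, 169, 86, 255, 341, 239, 223, 105, 328, 76, 47, 123, 170, 293, 106, 42, 148, 190, 338, 171, 152, 323, 118, 84, 202, 286, 131, 60, 191, 251, 85, 336, 64, 43, 107, 150, 257, 50, 307, 0, 307, 307, 257, 207, 107, 314, 64, 21, 85, 106, 191, 297, 131, 71, 202, 273, 118, 34, 152, 186, 338, 167, 148, 315, 106, 64, 170, 234, 47, 281, 328, 252, 223, 118, 341, 102, 86, 188, 274, 105
F(112) mod 357 = 105


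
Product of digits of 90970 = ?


9 × 0 × 9 × 7 × 0 = 0


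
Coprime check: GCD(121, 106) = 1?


Euclidean algorithm:
121 = 1 * 106 + 15
106 = 7 * 15 + 1
15 = 15 * 1 + 0
GCD(121, 106) = 1

Yes, coprime (GCD = 1)


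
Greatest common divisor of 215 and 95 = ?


215 = 2 * 95 + 25
95 = 3 * 25 + 20
25 = 1 * 20 + 5
20 = 4 * 5 + 0
GCD = 5


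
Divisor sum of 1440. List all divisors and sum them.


Divisors of 1440: 1, 2, 3, 4, 5, 6, 8, 9, 10, 12, 15, 16, 18, 20, 24, 30, 32, 36, 40, 45, 48, 60, 72, 80, 90, 96, 120, 144, 160, 180, 240, 288, 360, 480, 720, 1440
Sum = 1 + 2 + 3 + 4 + 5 + 6 + 8 + 9 + 10 + 12 + 15 + 16 + 18 + 20 + 24 + 30 + 32 + 36 + 40 + 45 + 48 + 60 + 72 + 80 + 90 + 96 + 120 + 144 + 160 + 180 + 240 + 288 + 360 + 480 + 720 + 1440 = 4914

σ(1440) = 4914


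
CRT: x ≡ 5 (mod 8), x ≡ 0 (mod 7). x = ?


M = 8*7 = 56
M1 = M/8 = 7, M2 = M/7 = 8
M1^(-1) mod 8 = 7, M2^(-1) mod 7 = 1
x = 5*7*7 + 0*8*1 = 245
245 mod 56 = 21
Check: 21 mod 8 = 5 ✓, 21 mod 7 = 0 ✓

x ≡ 21 (mod 56)


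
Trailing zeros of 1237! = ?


floor(1237/5) = 247
floor(1237/25) = 49
floor(1237/125) = 9
floor(1237/625) = 1
Total = 306

306 trailing zeros


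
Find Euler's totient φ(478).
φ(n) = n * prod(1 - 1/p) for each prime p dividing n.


478 = 2 × 239
Prime factors: 2, 239
φ(478) = 478 × (1-1/2) × (1-1/239)
= 478 × 1/2 × 238/239 = 238

φ(478) = 238


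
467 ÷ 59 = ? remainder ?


467 = 59 * 7 + 54
Check: 413 + 54 = 467

q = 7, r = 54


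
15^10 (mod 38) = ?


15^1 mod 38 = 15
15^2 mod 38 = 35
15^3 mod 38 = 31
15^4 mod 38 = 9
15^5 mod 38 = 21
15^6 mod 38 = 11
15^7 mod 38 = 13
15^8 mod 38 = 5
15^9 mod 38 = 37
15^10 mod 38 = 23


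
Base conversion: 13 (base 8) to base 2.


13 (base 8) = 11 (decimal)
11 (decimal) = 1011 (base 2)


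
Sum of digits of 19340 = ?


1 + 9 + 3 + 4 + 0 = 17


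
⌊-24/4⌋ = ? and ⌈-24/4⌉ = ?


-24/4 = -6.0000
floor = -6
ceil = -6

floor = -6, ceil = -6


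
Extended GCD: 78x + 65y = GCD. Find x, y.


Tabular extended Euclidean (each row: r = 78*s + 65*t):
r=78, s=1, t=0
r=65, s=0, t=1
q=1: r=13, s=1, t=-1   [78*(1) + 65*(-1) = 13]
q=5: r=0, s=-5, t=6   [78*(-5) + 65*(6) = 0]
GCD = 13; from the row with r=13: x=1, y=-1
Check: 78*(1) + 65*(-1) = 78 - 65 = 13

GCD = 13, x = 1, y = -1


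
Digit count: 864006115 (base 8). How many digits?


864006115 in base 8 = 6337727743
Number of digits = 10

10 digits (base 8)


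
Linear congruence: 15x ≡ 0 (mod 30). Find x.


GCD(15, 30) = 15 divides 0
Divide: 1x ≡ 0 (mod 2)
x ≡ 0 (mod 2)


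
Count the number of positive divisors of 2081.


2081 = 2081^1
d(2081) = (1+1) = 2

2 divisors


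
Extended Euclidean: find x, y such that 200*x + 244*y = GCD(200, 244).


Tabular extended Euclidean (each row: r = 200*s + 244*t):
r=200, s=1, t=0
r=244, s=0, t=1
q=0: r=200, s=1, t=0   [200*(1) + 244*(0) = 200]
q=1: r=44, s=-1, t=1   [200*(-1) + 244*(1) = 44]
q=4: r=24, s=5, t=-4   [200*(5) + 244*(-4) = 24]
q=1: r=20, s=-6, t=5   [200*(-6) + 244*(5) = 20]
q=1: r=4, s=11, t=-9   [200*(11) + 244*(-9) = 4]
q=5: r=0, s=-61, t=50   [200*(-61) + 244*(50) = 0]
GCD = 4; from the row with r=4: x=11, y=-9
Check: 200*(11) + 244*(-9) = 2200 - 2196 = 4

GCD = 4, x = 11, y = -9


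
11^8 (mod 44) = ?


11^1 mod 44 = 11
11^2 mod 44 = 33
11^3 mod 44 = 11
11^4 mod 44 = 33
11^5 mod 44 = 11
11^6 mod 44 = 33
11^7 mod 44 = 11
11^8 mod 44 = 33


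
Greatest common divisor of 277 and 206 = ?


277 = 1 * 206 + 71
206 = 2 * 71 + 64
71 = 1 * 64 + 7
64 = 9 * 7 + 1
7 = 7 * 1 + 0
GCD = 1


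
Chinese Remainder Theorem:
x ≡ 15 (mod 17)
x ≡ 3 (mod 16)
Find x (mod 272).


M = 17*16 = 272
M1 = M/17 = 16, M2 = M/16 = 17
M1^(-1) mod 17 = 16, M2^(-1) mod 16 = 1
x = 15*16*16 + 3*17*1 = 3891
3891 mod 272 = 83
Check: 83 mod 17 = 15 ✓, 83 mod 16 = 3 ✓

x ≡ 83 (mod 272)


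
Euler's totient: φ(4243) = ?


4243 = 4243
Prime factors: 4243
φ(4243) = 4243 × (1-1/4243)
= 4243 × 4242/4243 = 4242

φ(4243) = 4242


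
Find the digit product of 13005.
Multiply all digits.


1 × 3 × 0 × 0 × 5 = 0


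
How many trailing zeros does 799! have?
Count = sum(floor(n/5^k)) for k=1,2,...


floor(799/5) = 159
floor(799/25) = 31
floor(799/125) = 6
floor(799/625) = 1
Total = 197

197 trailing zeros


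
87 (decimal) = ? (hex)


87 (base 10) = 87 (decimal)
87 (decimal) = 57 (base 16)


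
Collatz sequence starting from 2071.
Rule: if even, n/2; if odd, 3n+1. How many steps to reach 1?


2071 → 6214 → 3107 → 9322 → 4661 → 13984 → 6992 → 3496 → 1748 → 874 → 437 → 1312 → 656 → 328 → 164 → 82 → 41 → 124 → 62 → 31 → 94 → 47 → 142 → 71 → 214 → 107 → 322 → 161 → 484 → 242 → 121 → 364 → 182 → 91 → 274 → 137 → 412 → 206 → 103 → 310 → 155 → 466 → 233 → 700 → 350 → 175 → 526 → 263 → 790 → 395 → 1186 → 593 → 1780 → 890 → 445 → 1336 → 668 → 334 → 167 → 502 → 251 → 754 → 377 → 1132 → 566 → 283 → 850 → 425 → 1276 → 638 → 319 → 958 → 479 → 1438 → 719 → 2158 → 1079 → 3238 → 1619 → 4858 → 2429 → 7288 → 3644 → 1822 → 911 → 2734 → 1367 → 4102 → 2051 → 6154 → 3077 → 9232 → 4616 → 2308 → 1154 → 577 → 1732 → 866 → 433 → 1300 → 650 → 325 → 976 → 488 → 244 → 122 → 61 → 184 → 92 → 46 → 23 → 70 → 35 → 106 → 53 → 160 → 80 → 40 → 20 → 10 → 5 → 16 → 8 → 4 → 2 → 1
Total steps = 125

125 steps


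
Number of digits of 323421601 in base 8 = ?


323421601 in base 8 = 2321602641
Number of digits = 10

10 digits (base 8)


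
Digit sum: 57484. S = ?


5 + 7 + 4 + 8 + 4 = 28


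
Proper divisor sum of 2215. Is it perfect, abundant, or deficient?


Proper divisors: 1, 5, 443
Sum = 1 + 5 + 443 = 449
449 < 2215 → deficient

s(2215) = 449 (deficient)


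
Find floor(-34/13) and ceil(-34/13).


-34/13 = -2.6154
floor = -3
ceil = -2

floor = -3, ceil = -2


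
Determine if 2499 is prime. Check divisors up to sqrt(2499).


2499 / 3 = 833 (exact division)
2499 is NOT prime.

No, 2499 is not prime


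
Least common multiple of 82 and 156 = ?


GCD(82, 156) = 2
LCM = 82*156/2 = 12792/2 = 6396

LCM = 6396


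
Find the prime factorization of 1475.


1475 / 5 = 295
295 / 5 = 59
59 / 59 = 1
1475 = 5^2 × 59


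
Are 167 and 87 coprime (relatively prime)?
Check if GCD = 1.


Euclidean algorithm:
167 = 1 * 87 + 80
87 = 1 * 80 + 7
80 = 11 * 7 + 3
7 = 2 * 3 + 1
3 = 3 * 1 + 0
GCD(167, 87) = 1

Yes, coprime (GCD = 1)


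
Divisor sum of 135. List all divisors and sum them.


Divisors of 135: 1, 3, 5, 9, 15, 27, 45, 135
Sum = 1 + 3 + 5 + 9 + 15 + 27 + 45 + 135 = 240

σ(135) = 240


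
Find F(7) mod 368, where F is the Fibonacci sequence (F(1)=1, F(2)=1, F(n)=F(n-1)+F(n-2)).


F(k) mod 368 for k=1..7:
1, 1, 2, 3, 5, 8, 13
F(7) mod 368 = 13


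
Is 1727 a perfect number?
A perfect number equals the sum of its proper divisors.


Proper divisors of 1727: 1, 11, 157
Sum = 1 + 11 + 157 = 169

No, 1727 is not perfect (169 ≠ 1727)


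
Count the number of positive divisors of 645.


645 = 3^1 × 5^1 × 43^1
d(645) = (1+1) × (1+1) × (1+1) = 8

8 divisors


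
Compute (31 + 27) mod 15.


31 + 27 = 58
58 mod 15 = 13


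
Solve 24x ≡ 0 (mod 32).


GCD(24, 32) = 8 divides 0
Divide: 3x ≡ 0 (mod 4)
x ≡ 0 (mod 4)


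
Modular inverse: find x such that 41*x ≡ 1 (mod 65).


Use the extended Euclidean algorithm on (65, 41); each row r = 65*s + 41*t:
r=65, s=1, t=0
r=41, s=0, t=1
q=1: r=24, s=1, t=-1   [65*(1) + 41*(-1) = 24]
q=1: r=17, s=-1, t=2   [65*(-1) + 41*(2) = 17]
q=1: r=7, s=2, t=-3   [65*(2) + 41*(-3) = 7]
q=2: r=3, s=-5, t=8   [65*(-5) + 41*(8) = 3]
q=2: r=1, s=12, t=-19   [65*(12) + 41*(-19) = 1]
q=3: r=0, s=-41, t=65   [65*(-41) + 41*(65) = 0]
GCD = 1 with t = -19, so 41*(-19) ≡ 1 (mod 65)
Inverse = -19 mod 65 = 46
Check: 41 * 46 = 1886 ≡ 1 (mod 65)

41^(-1) ≡ 46 (mod 65)


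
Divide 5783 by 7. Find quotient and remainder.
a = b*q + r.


5783 = 7 * 826 + 1
Check: 5782 + 1 = 5783

q = 826, r = 1


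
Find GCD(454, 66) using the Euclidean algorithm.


454 = 6 * 66 + 58
66 = 1 * 58 + 8
58 = 7 * 8 + 2
8 = 4 * 2 + 0
GCD = 2


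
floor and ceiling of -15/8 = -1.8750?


-15/8 = -1.8750
floor = -2
ceil = -1

floor = -2, ceil = -1


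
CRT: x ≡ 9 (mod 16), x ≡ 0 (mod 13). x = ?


M = 16*13 = 208
M1 = M/16 = 13, M2 = M/13 = 16
M1^(-1) mod 16 = 5, M2^(-1) mod 13 = 9
x = 9*13*5 + 0*16*9 = 585
585 mod 208 = 169
Check: 169 mod 16 = 9 ✓, 169 mod 13 = 0 ✓

x ≡ 169 (mod 208)


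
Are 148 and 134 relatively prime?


Euclidean algorithm:
148 = 1 * 134 + 14
134 = 9 * 14 + 8
14 = 1 * 8 + 6
8 = 1 * 6 + 2
6 = 3 * 2 + 0
GCD(148, 134) = 2

No, not coprime (GCD = 2)


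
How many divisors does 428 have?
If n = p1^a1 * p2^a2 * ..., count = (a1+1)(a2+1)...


428 = 2^2 × 107^1
d(428) = (2+1) × (1+1) = 6

6 divisors


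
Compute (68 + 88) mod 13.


68 + 88 = 156
156 mod 13 = 0


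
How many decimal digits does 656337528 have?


656337528 has 9 digits in base 10
floor(log10(656337528)) + 1 = floor(8.8171) + 1 = 9

9 digits (base 10)


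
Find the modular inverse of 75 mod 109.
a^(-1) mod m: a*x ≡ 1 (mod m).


Use the extended Euclidean algorithm on (109, 75); each row r = 109*s + 75*t:
r=109, s=1, t=0
r=75, s=0, t=1
q=1: r=34, s=1, t=-1   [109*(1) + 75*(-1) = 34]
q=2: r=7, s=-2, t=3   [109*(-2) + 75*(3) = 7]
q=4: r=6, s=9, t=-13   [109*(9) + 75*(-13) = 6]
q=1: r=1, s=-11, t=16   [109*(-11) + 75*(16) = 1]
q=6: r=0, s=75, t=-109   [109*(75) + 75*(-109) = 0]
GCD = 1 with t = 16, so 75*(16) ≡ 1 (mod 109)
Inverse = 16 mod 109 = 16
Check: 75 * 16 = 1200 ≡ 1 (mod 109)

75^(-1) ≡ 16 (mod 109)


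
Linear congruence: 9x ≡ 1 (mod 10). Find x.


GCD(9, 10) = 1, unique solution
a^(-1) mod 10 = 9
x = 9 * 1 mod 10 = 9

x ≡ 9 (mod 10)


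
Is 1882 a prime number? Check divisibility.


1882 / 2 = 941 (exact division)
1882 is NOT prime.

No, 1882 is not prime


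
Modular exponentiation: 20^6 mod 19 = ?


20^1 mod 19 = 1
20^2 mod 19 = 1
20^3 mod 19 = 1
20^4 mod 19 = 1
20^5 mod 19 = 1
20^6 mod 19 = 1


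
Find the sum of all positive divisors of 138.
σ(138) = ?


Divisors of 138: 1, 2, 3, 6, 23, 46, 69, 138
Sum = 1 + 2 + 3 + 6 + 23 + 46 + 69 + 138 = 288

σ(138) = 288


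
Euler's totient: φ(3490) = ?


3490 = 2 × 5 × 349
Prime factors: 2, 5, 349
φ(3490) = 3490 × (1-1/2) × (1-1/5) × (1-1/349)
= 3490 × 1/2 × 4/5 × 348/349 = 1392

φ(3490) = 1392


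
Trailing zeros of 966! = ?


floor(966/5) = 193
floor(966/25) = 38
floor(966/125) = 7
floor(966/625) = 1
Total = 239

239 trailing zeros


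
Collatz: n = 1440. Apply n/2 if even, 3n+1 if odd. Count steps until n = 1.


1440 → 720 → 360 → 180 → 90 → 45 → 136 → 68 → 34 → 17 → 52 → 26 → 13 → 40 → 20 → 10 → 5 → 16 → 8 → 4 → 2 → 1
Total steps = 21

21 steps


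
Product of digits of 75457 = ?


7 × 5 × 4 × 5 × 7 = 4900


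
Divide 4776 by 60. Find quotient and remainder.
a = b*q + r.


4776 = 60 * 79 + 36
Check: 4740 + 36 = 4776

q = 79, r = 36


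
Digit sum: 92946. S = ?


9 + 2 + 9 + 4 + 6 = 30


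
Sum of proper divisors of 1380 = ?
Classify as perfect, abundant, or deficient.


Proper divisors: 1, 2, 3, 4, 5, 6, 10, 12, 15, 20, 23, 30, 46, 60, 69, 92, 115, 138, 230, 276, 345, 460, 690
Sum = 1 + 2 + 3 + 4 + 5 + 6 + 10 + 12 + 15 + 20 + 23 + 30 + 46 + 60 + 69 + 92 + 115 + 138 + 230 + 276 + 345 + 460 + 690 = 2652
2652 > 1380 → abundant

s(1380) = 2652 (abundant)


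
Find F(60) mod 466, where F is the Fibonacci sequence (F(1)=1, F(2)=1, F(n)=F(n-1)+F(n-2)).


F(k) mod 466 for k=1..60:
1, 1, 2, 3, 5, 8, 13, 21, 34, 55, 89, 144, 233, 377, 144, 55, 199, 254, 453, 241, 228, 3, 231, 234, 465, 233, 232, 465, 231, 230, 461, 225, 220, 445, 199, 178, 377, 89, 0, 89, 89, 178, 267, 445, 246, 225, 5, 230, 235, 465, 234, 233, 1, 234, 235, 3, 238, 241, 13, 254
F(60) mod 466 = 254


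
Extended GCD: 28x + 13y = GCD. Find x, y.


Tabular extended Euclidean (each row: r = 28*s + 13*t):
r=28, s=1, t=0
r=13, s=0, t=1
q=2: r=2, s=1, t=-2   [28*(1) + 13*(-2) = 2]
q=6: r=1, s=-6, t=13   [28*(-6) + 13*(13) = 1]
q=2: r=0, s=13, t=-28   [28*(13) + 13*(-28) = 0]
GCD = 1; from the row with r=1: x=-6, y=13
Check: 28*(-6) + 13*(13) = -168 + 169 = 1

GCD = 1, x = -6, y = 13


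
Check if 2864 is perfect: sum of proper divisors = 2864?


Proper divisors of 2864: 1, 2, 4, 8, 16, 179, 358, 716, 1432
Sum = 1 + 2 + 4 + 8 + 16 + 179 + 358 + 716 + 1432 = 2716

No, 2864 is not perfect (2716 ≠ 2864)


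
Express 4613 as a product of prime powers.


4613 / 7 = 659
659 / 659 = 1
4613 = 7 × 659


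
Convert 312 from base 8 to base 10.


312 (base 8) = 202 (decimal)
202 (decimal) = 202 (base 10)


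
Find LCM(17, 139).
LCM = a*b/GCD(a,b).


GCD(17, 139) = 1
LCM = 17*139/1 = 2363/1 = 2363

LCM = 2363


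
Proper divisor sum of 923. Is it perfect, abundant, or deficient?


Proper divisors: 1, 13, 71
Sum = 1 + 13 + 71 = 85
85 < 923 → deficient

s(923) = 85 (deficient)


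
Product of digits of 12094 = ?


1 × 2 × 0 × 9 × 4 = 0


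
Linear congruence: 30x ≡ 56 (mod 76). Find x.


GCD(30, 76) = 2 divides 56
Divide: 15x ≡ 28 (mod 38)
x ≡ 12 (mod 38)


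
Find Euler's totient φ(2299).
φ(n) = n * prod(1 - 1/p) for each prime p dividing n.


2299 = 11^2 × 19
Prime factors: 11, 19
φ(2299) = 2299 × (1-1/11) × (1-1/19)
= 2299 × 10/11 × 18/19 = 1980

φ(2299) = 1980


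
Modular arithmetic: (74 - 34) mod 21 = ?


74 - 34 = 40
40 mod 21 = 19


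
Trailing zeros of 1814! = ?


floor(1814/5) = 362
floor(1814/25) = 72
floor(1814/125) = 14
floor(1814/625) = 2
Total = 450

450 trailing zeros


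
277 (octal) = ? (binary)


277 (base 8) = 191 (decimal)
191 (decimal) = 10111111 (base 2)


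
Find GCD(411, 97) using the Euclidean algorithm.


411 = 4 * 97 + 23
97 = 4 * 23 + 5
23 = 4 * 5 + 3
5 = 1 * 3 + 2
3 = 1 * 2 + 1
2 = 2 * 1 + 0
GCD = 1


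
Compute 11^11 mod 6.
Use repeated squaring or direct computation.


11^1 mod 6 = 5
11^2 mod 6 = 1
11^3 mod 6 = 5
11^4 mod 6 = 1
11^5 mod 6 = 5
11^6 mod 6 = 1
11^7 mod 6 = 5
11^8 mod 6 = 1
11^9 mod 6 = 5
11^10 mod 6 = 1
11^11 mod 6 = 5


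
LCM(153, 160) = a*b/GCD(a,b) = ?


GCD(153, 160) = 1
LCM = 153*160/1 = 24480/1 = 24480

LCM = 24480


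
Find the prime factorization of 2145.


2145 / 3 = 715
715 / 5 = 143
143 / 11 = 13
13 / 13 = 1
2145 = 3 × 5 × 11 × 13


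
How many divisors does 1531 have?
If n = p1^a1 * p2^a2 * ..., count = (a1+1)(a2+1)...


1531 = 1531^1
d(1531) = (1+1) = 2

2 divisors


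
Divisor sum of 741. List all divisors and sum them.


Divisors of 741: 1, 3, 13, 19, 39, 57, 247, 741
Sum = 1 + 3 + 13 + 19 + 39 + 57 + 247 + 741 = 1120

σ(741) = 1120


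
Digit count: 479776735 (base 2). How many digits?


479776735 in base 2 = 11100100110001100111111011111
Number of digits = 29

29 digits (base 2)


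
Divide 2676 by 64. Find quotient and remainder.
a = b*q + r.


2676 = 64 * 41 + 52
Check: 2624 + 52 = 2676

q = 41, r = 52


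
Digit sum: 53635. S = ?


5 + 3 + 6 + 3 + 5 = 22


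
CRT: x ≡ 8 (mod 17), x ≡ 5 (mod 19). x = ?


M = 17*19 = 323
M1 = M/17 = 19, M2 = M/19 = 17
M1^(-1) mod 17 = 9, M2^(-1) mod 19 = 9
x = 8*19*9 + 5*17*9 = 2133
2133 mod 323 = 195
Check: 195 mod 17 = 8 ✓, 195 mod 19 = 5 ✓

x ≡ 195 (mod 323)


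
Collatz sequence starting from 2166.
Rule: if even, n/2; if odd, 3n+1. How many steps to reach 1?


2166 → 1083 → 3250 → 1625 → 4876 → 2438 → 1219 → 3658 → 1829 → 5488 → 2744 → 1372 → 686 → 343 → 1030 → 515 → 1546 → 773 → 2320 → 1160 → 580 → 290 → 145 → 436 → 218 → 109 → 328 → 164 → 82 → 41 → 124 → 62 → 31 → 94 → 47 → 142 → 71 → 214 → 107 → 322 → 161 → 484 → 242 → 121 → 364 → 182 → 91 → 274 → 137 → 412 → 206 → 103 → 310 → 155 → 466 → 233 → 700 → 350 → 175 → 526 → 263 → 790 → 395 → 1186 → 593 → 1780 → 890 → 445 → 1336 → 668 → 334 → 167 → 502 → 251 → 754 → 377 → 1132 → 566 → 283 → 850 → 425 → 1276 → 638 → 319 → 958 → 479 → 1438 → 719 → 2158 → 1079 → 3238 → 1619 → 4858 → 2429 → 7288 → 3644 → 1822 → 911 → 2734 → 1367 → 4102 → 2051 → 6154 → 3077 → 9232 → 4616 → 2308 → 1154 → 577 → 1732 → 866 → 433 → 1300 → 650 → 325 → 976 → 488 → 244 → 122 → 61 → 184 → 92 → 46 → 23 → 70 → 35 → 106 → 53 → 160 → 80 → 40 → 20 → 10 → 5 → 16 → 8 → 4 → 2 → 1
Total steps = 138

138 steps


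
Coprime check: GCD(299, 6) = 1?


Euclidean algorithm:
299 = 49 * 6 + 5
6 = 1 * 5 + 1
5 = 5 * 1 + 0
GCD(299, 6) = 1

Yes, coprime (GCD = 1)


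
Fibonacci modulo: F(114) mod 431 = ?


F(k) mod 431 for k=1..114:
1, 1, 2, 3, 5, 8, 13, 21, 34, 55, 89, 144, 233, 377, 179, 125, 304, 429, 302, 300, 171, 40, 211, 251, 31, 282, 313, 164, 46, 210, 256, 35, 291, 326, 186, 81, 267, 348, 184, 101, 285, 386, 240, 195, 4, 199, 203, 402, 174, 145, 319, 33, 352, 385, 306, 260, 135, 395, 99, 63, 162, 225, 387, 181, 137, 318, 24, 342, 366, 277, 212, 58, 270, 328, 167, 64, 231, 295, 95, 390, 54, 13, 67, 80, 147, 227, 374, 170, 113, 283, 396, 248, 213, 30, 243, 273, 85, 358, 12, 370, 382, 321, 272, 162, 3, 165, 168, 333, 70, 403, 42, 14, 56, 70
F(114) mod 431 = 70


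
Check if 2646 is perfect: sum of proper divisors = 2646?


Proper divisors of 2646: 1, 2, 3, 6, 7, 9, 14, 18, 21, 27, 42, 49, 54, 63, 98, 126, 147, 189, 294, 378, 441, 882, 1323
Sum = 1 + 2 + 3 + 6 + 7 + 9 + 14 + 18 + 21 + 27 + 42 + 49 + 54 + 63 + 98 + 126 + 147 + 189 + 294 + 378 + 441 + 882 + 1323 = 4194

No, 2646 is not perfect (4194 ≠ 2646)


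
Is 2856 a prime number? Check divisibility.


2856 / 2 = 1428 (exact division)
2856 is NOT prime.

No, 2856 is not prime


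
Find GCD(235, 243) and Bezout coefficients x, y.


Tabular extended Euclidean (each row: r = 235*s + 243*t):
r=235, s=1, t=0
r=243, s=0, t=1
q=0: r=235, s=1, t=0   [235*(1) + 243*(0) = 235]
q=1: r=8, s=-1, t=1   [235*(-1) + 243*(1) = 8]
q=29: r=3, s=30, t=-29   [235*(30) + 243*(-29) = 3]
q=2: r=2, s=-61, t=59   [235*(-61) + 243*(59) = 2]
q=1: r=1, s=91, t=-88   [235*(91) + 243*(-88) = 1]
q=2: r=0, s=-243, t=235   [235*(-243) + 243*(235) = 0]
GCD = 1; from the row with r=1: x=91, y=-88
Check: 235*(91) + 243*(-88) = 21385 - 21384 = 1

GCD = 1, x = 91, y = -88


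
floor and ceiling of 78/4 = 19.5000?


78/4 = 19.5000
floor = 19
ceil = 20

floor = 19, ceil = 20


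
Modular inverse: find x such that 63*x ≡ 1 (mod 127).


Use the extended Euclidean algorithm on (127, 63); each row r = 127*s + 63*t:
r=127, s=1, t=0
r=63, s=0, t=1
q=2: r=1, s=1, t=-2   [127*(1) + 63*(-2) = 1]
q=63: r=0, s=-63, t=127   [127*(-63) + 63*(127) = 0]
GCD = 1 with t = -2, so 63*(-2) ≡ 1 (mod 127)
Inverse = -2 mod 127 = 125
Check: 63 * 125 = 7875 ≡ 1 (mod 127)

63^(-1) ≡ 125 (mod 127)


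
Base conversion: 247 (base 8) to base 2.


247 (base 8) = 167 (decimal)
167 (decimal) = 10100111 (base 2)


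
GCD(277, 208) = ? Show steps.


277 = 1 * 208 + 69
208 = 3 * 69 + 1
69 = 69 * 1 + 0
GCD = 1


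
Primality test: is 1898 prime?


1898 / 2 = 949 (exact division)
1898 is NOT prime.

No, 1898 is not prime


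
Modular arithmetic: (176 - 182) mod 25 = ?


176 - 182 = -6
-6 mod 25 = 19


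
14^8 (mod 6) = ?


14^1 mod 6 = 2
14^2 mod 6 = 4
14^3 mod 6 = 2
14^4 mod 6 = 4
14^5 mod 6 = 2
14^6 mod 6 = 4
14^7 mod 6 = 2
14^8 mod 6 = 4


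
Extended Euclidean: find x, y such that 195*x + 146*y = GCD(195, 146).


Tabular extended Euclidean (each row: r = 195*s + 146*t):
r=195, s=1, t=0
r=146, s=0, t=1
q=1: r=49, s=1, t=-1   [195*(1) + 146*(-1) = 49]
q=2: r=48, s=-2, t=3   [195*(-2) + 146*(3) = 48]
q=1: r=1, s=3, t=-4   [195*(3) + 146*(-4) = 1]
q=48: r=0, s=-146, t=195   [195*(-146) + 146*(195) = 0]
GCD = 1; from the row with r=1: x=3, y=-4
Check: 195*(3) + 146*(-4) = 585 - 584 = 1

GCD = 1, x = 3, y = -4


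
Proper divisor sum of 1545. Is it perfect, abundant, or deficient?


Proper divisors: 1, 3, 5, 15, 103, 309, 515
Sum = 1 + 3 + 5 + 15 + 103 + 309 + 515 = 951
951 < 1545 → deficient

s(1545) = 951 (deficient)


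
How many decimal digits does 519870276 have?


519870276 has 9 digits in base 10
floor(log10(519870276)) + 1 = floor(8.7159) + 1 = 9

9 digits (base 10)


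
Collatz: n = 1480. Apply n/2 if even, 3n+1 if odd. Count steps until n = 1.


1480 → 740 → 370 → 185 → 556 → 278 → 139 → 418 → 209 → 628 → 314 → 157 → 472 → 236 → 118 → 59 → 178 → 89 → 268 → 134 → 67 → 202 → 101 → 304 → 152 → 76 → 38 → 19 → 58 → 29 → 88 → 44 → 22 → 11 → 34 → 17 → 52 → 26 → 13 → 40 → 20 → 10 → 5 → 16 → 8 → 4 → 2 → 1
Total steps = 47

47 steps


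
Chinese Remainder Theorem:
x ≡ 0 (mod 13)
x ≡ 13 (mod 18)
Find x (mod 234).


M = 13*18 = 234
M1 = M/13 = 18, M2 = M/18 = 13
M1^(-1) mod 13 = 8, M2^(-1) mod 18 = 7
x = 0*18*8 + 13*13*7 = 1183
1183 mod 234 = 13
Check: 13 mod 13 = 0 ✓, 13 mod 18 = 13 ✓

x ≡ 13 (mod 234)


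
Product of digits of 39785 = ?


3 × 9 × 7 × 8 × 5 = 7560


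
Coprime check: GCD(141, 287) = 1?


Euclidean algorithm:
287 = 2 * 141 + 5
141 = 28 * 5 + 1
5 = 5 * 1 + 0
GCD(141, 287) = 1

Yes, coprime (GCD = 1)


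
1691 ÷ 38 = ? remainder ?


1691 = 38 * 44 + 19
Check: 1672 + 19 = 1691

q = 44, r = 19


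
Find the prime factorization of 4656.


4656 / 2 = 2328
2328 / 2 = 1164
1164 / 2 = 582
582 / 2 = 291
291 / 3 = 97
97 / 97 = 1
4656 = 2^4 × 3 × 97


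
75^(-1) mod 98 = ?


Use the extended Euclidean algorithm on (98, 75); each row r = 98*s + 75*t:
r=98, s=1, t=0
r=75, s=0, t=1
q=1: r=23, s=1, t=-1   [98*(1) + 75*(-1) = 23]
q=3: r=6, s=-3, t=4   [98*(-3) + 75*(4) = 6]
q=3: r=5, s=10, t=-13   [98*(10) + 75*(-13) = 5]
q=1: r=1, s=-13, t=17   [98*(-13) + 75*(17) = 1]
q=5: r=0, s=75, t=-98   [98*(75) + 75*(-98) = 0]
GCD = 1 with t = 17, so 75*(17) ≡ 1 (mod 98)
Inverse = 17 mod 98 = 17
Check: 75 * 17 = 1275 ≡ 1 (mod 98)

75^(-1) ≡ 17 (mod 98)


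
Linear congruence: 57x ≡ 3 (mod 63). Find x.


GCD(57, 63) = 3 divides 3
Divide: 19x ≡ 1 (mod 21)
x ≡ 10 (mod 21)


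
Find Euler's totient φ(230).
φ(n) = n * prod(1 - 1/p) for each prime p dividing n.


230 = 2 × 5 × 23
Prime factors: 2, 5, 23
φ(230) = 230 × (1-1/2) × (1-1/5) × (1-1/23)
= 230 × 1/2 × 4/5 × 22/23 = 88

φ(230) = 88


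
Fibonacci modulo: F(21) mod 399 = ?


F(k) mod 399 for k=1..21:
1, 1, 2, 3, 5, 8, 13, 21, 34, 55, 89, 144, 233, 377, 211, 189, 1, 190, 191, 381, 173
F(21) mod 399 = 173


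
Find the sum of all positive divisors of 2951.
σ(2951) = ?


Divisors of 2951: 1, 13, 227, 2951
Sum = 1 + 13 + 227 + 2951 = 3192

σ(2951) = 3192


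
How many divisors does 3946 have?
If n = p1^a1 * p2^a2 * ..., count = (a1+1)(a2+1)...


3946 = 2^1 × 1973^1
d(3946) = (1+1) × (1+1) = 4

4 divisors


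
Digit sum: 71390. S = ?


7 + 1 + 3 + 9 + 0 = 20


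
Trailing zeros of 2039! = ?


floor(2039/5) = 407
floor(2039/25) = 81
floor(2039/125) = 16
floor(2039/625) = 3
Total = 507

507 trailing zeros


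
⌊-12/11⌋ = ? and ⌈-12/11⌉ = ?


-12/11 = -1.0909
floor = -2
ceil = -1

floor = -2, ceil = -1
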